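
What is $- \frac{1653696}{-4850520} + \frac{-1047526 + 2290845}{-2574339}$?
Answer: $- \frac{73898732039}{520286783595} \approx -0.14203$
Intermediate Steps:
$- \frac{1653696}{-4850520} + \frac{-1047526 + 2290845}{-2574339} = \left(-1653696\right) \left(- \frac{1}{4850520}\right) + 1243319 \left(- \frac{1}{2574339}\right) = \frac{68904}{202105} - \frac{1243319}{2574339} = - \frac{73898732039}{520286783595}$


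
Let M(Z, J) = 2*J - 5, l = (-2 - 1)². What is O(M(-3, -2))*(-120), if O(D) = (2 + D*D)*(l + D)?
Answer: 0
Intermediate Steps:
l = 9 (l = (-3)² = 9)
M(Z, J) = -5 + 2*J
O(D) = (2 + D²)*(9 + D) (O(D) = (2 + D*D)*(9 + D) = (2 + D²)*(9 + D))
O(M(-3, -2))*(-120) = (18 + (-5 + 2*(-2))³ + 2*(-5 + 2*(-2)) + 9*(-5 + 2*(-2))²)*(-120) = (18 + (-5 - 4)³ + 2*(-5 - 4) + 9*(-5 - 4)²)*(-120) = (18 + (-9)³ + 2*(-9) + 9*(-9)²)*(-120) = (18 - 729 - 18 + 9*81)*(-120) = (18 - 729 - 18 + 729)*(-120) = 0*(-120) = 0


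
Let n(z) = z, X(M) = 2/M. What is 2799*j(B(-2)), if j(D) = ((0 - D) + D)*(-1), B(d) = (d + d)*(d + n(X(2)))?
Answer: 0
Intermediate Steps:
B(d) = 2*d*(1 + d) (B(d) = (d + d)*(d + 2/2) = (2*d)*(d + 2*(½)) = (2*d)*(d + 1) = (2*d)*(1 + d) = 2*d*(1 + d))
j(D) = 0 (j(D) = (-D + D)*(-1) = 0*(-1) = 0)
2799*j(B(-2)) = 2799*0 = 0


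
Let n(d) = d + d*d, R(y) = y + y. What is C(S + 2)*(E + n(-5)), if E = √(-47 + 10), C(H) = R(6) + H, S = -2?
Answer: 240 + 12*I*√37 ≈ 240.0 + 72.993*I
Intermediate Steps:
R(y) = 2*y
n(d) = d + d²
C(H) = 12 + H (C(H) = 2*6 + H = 12 + H)
E = I*√37 (E = √(-37) = I*√37 ≈ 6.0828*I)
C(S + 2)*(E + n(-5)) = (12 + (-2 + 2))*(I*√37 - 5*(1 - 5)) = (12 + 0)*(I*√37 - 5*(-4)) = 12*(I*√37 + 20) = 12*(20 + I*√37) = 240 + 12*I*√37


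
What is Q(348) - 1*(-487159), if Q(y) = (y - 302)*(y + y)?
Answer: 519175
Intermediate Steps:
Q(y) = 2*y*(-302 + y) (Q(y) = (-302 + y)*(2*y) = 2*y*(-302 + y))
Q(348) - 1*(-487159) = 2*348*(-302 + 348) - 1*(-487159) = 2*348*46 + 487159 = 32016 + 487159 = 519175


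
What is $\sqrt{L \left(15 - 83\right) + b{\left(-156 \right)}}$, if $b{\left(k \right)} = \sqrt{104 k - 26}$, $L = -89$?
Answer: $\sqrt{6052 + 25 i \sqrt{26}} \approx 77.799 + 0.8193 i$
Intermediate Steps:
$b{\left(k \right)} = \sqrt{-26 + 104 k}$
$\sqrt{L \left(15 - 83\right) + b{\left(-156 \right)}} = \sqrt{- 89 \left(15 - 83\right) + \sqrt{-26 + 104 \left(-156\right)}} = \sqrt{\left(-89\right) \left(-68\right) + \sqrt{-26 - 16224}} = \sqrt{6052 + \sqrt{-16250}} = \sqrt{6052 + 25 i \sqrt{26}}$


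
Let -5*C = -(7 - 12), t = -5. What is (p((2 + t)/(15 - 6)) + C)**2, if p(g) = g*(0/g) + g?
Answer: 16/9 ≈ 1.7778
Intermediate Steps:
p(g) = g (p(g) = g*0 + g = 0 + g = g)
C = -1 (C = -(-1)*(7 - 12)/5 = -(-1)*(-5)/5 = -1/5*5 = -1)
(p((2 + t)/(15 - 6)) + C)**2 = ((2 - 5)/(15 - 6) - 1)**2 = (-3/9 - 1)**2 = (-3*1/9 - 1)**2 = (-1/3 - 1)**2 = (-4/3)**2 = 16/9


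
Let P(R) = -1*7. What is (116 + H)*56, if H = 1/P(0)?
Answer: 6488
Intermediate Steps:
P(R) = -7
H = -⅐ (H = 1/(-7) = -⅐ ≈ -0.14286)
(116 + H)*56 = (116 - ⅐)*56 = (811/7)*56 = 6488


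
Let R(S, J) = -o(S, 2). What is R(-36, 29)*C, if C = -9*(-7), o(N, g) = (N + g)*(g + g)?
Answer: 8568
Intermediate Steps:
o(N, g) = 2*g*(N + g) (o(N, g) = (N + g)*(2*g) = 2*g*(N + g))
R(S, J) = -8 - 4*S (R(S, J) = -2*2*(S + 2) = -2*2*(2 + S) = -(8 + 4*S) = -8 - 4*S)
C = 63
R(-36, 29)*C = (-8 - 4*(-36))*63 = (-8 + 144)*63 = 136*63 = 8568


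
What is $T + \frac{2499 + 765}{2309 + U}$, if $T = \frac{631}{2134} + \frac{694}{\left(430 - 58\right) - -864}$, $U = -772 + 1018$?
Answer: $\frac{1798229362}{842391165} \approx 2.1347$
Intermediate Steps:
$U = 246$
$T = \frac{282614}{329703}$ ($T = 631 \cdot \frac{1}{2134} + \frac{694}{\left(430 - 58\right) + 864} = \frac{631}{2134} + \frac{694}{372 + 864} = \frac{631}{2134} + \frac{694}{1236} = \frac{631}{2134} + 694 \cdot \frac{1}{1236} = \frac{631}{2134} + \frac{347}{618} = \frac{282614}{329703} \approx 0.85718$)
$T + \frac{2499 + 765}{2309 + U} = \frac{282614}{329703} + \frac{2499 + 765}{2309 + 246} = \frac{282614}{329703} + \frac{3264}{2555} = \frac{1798229362}{842391165}$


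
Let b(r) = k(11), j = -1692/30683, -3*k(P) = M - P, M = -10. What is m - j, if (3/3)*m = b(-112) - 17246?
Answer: -528942545/30683 ≈ -17239.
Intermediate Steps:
k(P) = 10/3 + P/3 (k(P) = -(-10 - P)/3 = 10/3 + P/3)
j = -1692/30683 (j = -1692*1/30683 = -1692/30683 ≈ -0.055145)
b(r) = 7 (b(r) = 10/3 + (⅓)*11 = 10/3 + 11/3 = 7)
m = -17239 (m = 7 - 17246 = -17239)
m - j = -17239 - 1*(-1692/30683) = -17239 + 1692/30683 = -528942545/30683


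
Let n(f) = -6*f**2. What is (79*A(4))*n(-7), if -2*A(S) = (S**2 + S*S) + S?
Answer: 418068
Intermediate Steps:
A(S) = -S**2 - S/2 (A(S) = -((S**2 + S*S) + S)/2 = -((S**2 + S**2) + S)/2 = -(2*S**2 + S)/2 = -(S + 2*S**2)/2 = -S**2 - S/2)
(79*A(4))*n(-7) = (79*(-1*4*(1/2 + 4)))*(-6*(-7)**2) = (79*(-1*4*9/2))*(-6*49) = (79*(-18))*(-294) = -1422*(-294) = 418068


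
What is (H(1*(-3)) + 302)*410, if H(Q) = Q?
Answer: 122590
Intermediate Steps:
(H(1*(-3)) + 302)*410 = (1*(-3) + 302)*410 = (-3 + 302)*410 = 299*410 = 122590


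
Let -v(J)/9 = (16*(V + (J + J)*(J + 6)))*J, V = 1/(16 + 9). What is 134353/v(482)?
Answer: -3358825/816293675808 ≈ -4.1147e-6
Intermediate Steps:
V = 1/25 ≈ 0.040000
v(J) = -9*J*(16/25 + 32*J*(6 + J)) (v(J) = -9*16*(1/25 + (J + J)*(J + 6))*J = -9*16*(1/25 + (2*J)*(6 + J))*J = -9*16*(1/25 + 2*J*(6 + J))*J = -9*(16/25 + 32*J*(6 + J))*J = -9*J*(16/25 + 32*J*(6 + J)))
134353/v(482) = 134353/((-144/25*482*(1 + 50*482**2 + 300*482))) = 134353/((-144/25*482*(1 + 50*232324 + 144600))) = 134353/((-144/25*482*(1 + 11616200 + 144600))) = 134353/((-144/25*482*11760801)) = 134353/(-816293675808/25) = 134353*(-25/816293675808) = -3358825/816293675808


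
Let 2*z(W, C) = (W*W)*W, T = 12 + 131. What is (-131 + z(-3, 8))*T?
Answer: -41327/2 ≈ -20664.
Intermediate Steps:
T = 143
z(W, C) = W³/2 (z(W, C) = ((W*W)*W)/2 = (W²*W)/2 = W³/2)
(-131 + z(-3, 8))*T = (-131 + (½)*(-3)³)*143 = (-131 + (½)*(-27))*143 = (-131 - 27/2)*143 = -289/2*143 = -41327/2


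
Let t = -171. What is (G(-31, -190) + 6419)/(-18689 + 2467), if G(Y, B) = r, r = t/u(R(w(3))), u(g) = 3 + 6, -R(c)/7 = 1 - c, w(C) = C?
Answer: -3200/8111 ≈ -0.39453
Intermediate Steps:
R(c) = -7 + 7*c (R(c) = -7*(1 - c) = -7 + 7*c)
u(g) = 9
r = -19 (r = -171/9 = -171*⅑ = -19)
G(Y, B) = -19
(G(-31, -190) + 6419)/(-18689 + 2467) = (-19 + 6419)/(-18689 + 2467) = 6400/(-16222) = 6400*(-1/16222) = -3200/8111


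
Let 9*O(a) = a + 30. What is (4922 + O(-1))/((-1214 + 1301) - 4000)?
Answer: -44327/35217 ≈ -1.2587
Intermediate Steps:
O(a) = 10/3 + a/9 (O(a) = (a + 30)/9 = (30 + a)/9 = 10/3 + a/9)
(4922 + O(-1))/((-1214 + 1301) - 4000) = (4922 + (10/3 + (⅑)*(-1)))/((-1214 + 1301) - 4000) = (4922 + (10/3 - ⅑))/(87 - 4000) = (4922 + 29/9)/(-3913) = (44327/9)*(-1/3913) = -44327/35217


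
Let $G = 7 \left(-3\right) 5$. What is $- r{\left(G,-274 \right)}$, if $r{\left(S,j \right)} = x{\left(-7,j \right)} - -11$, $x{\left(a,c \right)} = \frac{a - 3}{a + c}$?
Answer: $- \frac{3101}{281} \approx -11.036$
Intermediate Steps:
$G = -105$ ($G = \left(-21\right) 5 = -105$)
$x{\left(a,c \right)} = \frac{-3 + a}{a + c}$
$r{\left(S,j \right)} = 11 - \frac{10}{-7 + j}$ ($r{\left(S,j \right)} = \frac{-3 - 7}{-7 + j} - -11 = \frac{1}{-7 + j} \left(-10\right) + 11 = - \frac{10}{-7 + j} + 11 = 11 - \frac{10}{-7 + j}$)
$- r{\left(G,-274 \right)} = - \frac{-87 + 11 \left(-274\right)}{-7 - 274} = - \frac{-87 - 3014}{-281} = - \frac{\left(-1\right) \left(-3101\right)}{281} = \left(-1\right) \frac{3101}{281} = - \frac{3101}{281}$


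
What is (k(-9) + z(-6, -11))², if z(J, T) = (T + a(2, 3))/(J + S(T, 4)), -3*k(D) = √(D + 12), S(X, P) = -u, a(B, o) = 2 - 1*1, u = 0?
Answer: (5 - √3)²/9 ≈ 1.1866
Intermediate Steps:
a(B, o) = 1 (a(B, o) = 2 - 1 = 1)
S(X, P) = 0 (S(X, P) = -1*0 = 0)
k(D) = -√(12 + D)/3 (k(D) = -√(D + 12)/3 = -√(12 + D)/3)
z(J, T) = (1 + T)/J (z(J, T) = (T + 1)/(J + 0) = (1 + T)/J)
(k(-9) + z(-6, -11))² = (-√(12 - 9)/3 + (1 - 11)/(-6))² = (-√3/3 - ⅙*(-10))² = (-√3/3 + 5/3)² = (5/3 - √3/3)²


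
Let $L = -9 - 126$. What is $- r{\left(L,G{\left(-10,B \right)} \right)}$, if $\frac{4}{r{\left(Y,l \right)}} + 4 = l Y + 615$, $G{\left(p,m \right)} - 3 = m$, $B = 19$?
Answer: $\frac{4}{2359} \approx 0.0016956$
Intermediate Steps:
$G{\left(p,m \right)} = 3 + m$
$L = -135$ ($L = -9 - 126 = -135$)
$r{\left(Y,l \right)} = \frac{4}{611 + Y l}$ ($r{\left(Y,l \right)} = \frac{4}{-4 + \left(l Y + 615\right)} = \frac{4}{-4 + \left(Y l + 615\right)} = \frac{4}{-4 + \left(615 + Y l\right)} = \frac{4}{611 + Y l}$)
$- r{\left(L,G{\left(-10,B \right)} \right)} = - \frac{4}{611 - 135 \left(3 + 19\right)} = - \frac{4}{611 - 2970} = - \frac{4}{-2359} = - \frac{4 \left(-1\right)}{2359} = \left(-1\right) \left(- \frac{4}{2359}\right) = \frac{4}{2359}$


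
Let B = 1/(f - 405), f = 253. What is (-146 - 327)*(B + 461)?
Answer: -33143583/152 ≈ -2.1805e+5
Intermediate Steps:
B = -1/152 (B = 1/(253 - 405) = 1/(-152) = -1/152 ≈ -0.0065789)
(-146 - 327)*(B + 461) = (-146 - 327)*(-1/152 + 461) = -473*70071/152 = -33143583/152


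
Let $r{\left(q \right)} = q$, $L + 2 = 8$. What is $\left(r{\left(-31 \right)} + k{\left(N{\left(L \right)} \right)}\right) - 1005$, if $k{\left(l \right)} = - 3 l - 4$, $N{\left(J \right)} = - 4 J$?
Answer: $-968$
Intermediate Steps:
$L = 6$ ($L = -2 + 8 = 6$)
$k{\left(l \right)} = -4 - 3 l$
$\left(r{\left(-31 \right)} + k{\left(N{\left(L \right)} \right)}\right) - 1005 = \left(-31 - \left(4 + 3 \left(\left(-4\right) 6\right)\right)\right) - 1005 = \left(-31 - -68\right) + \left(-1065 + 60\right) = \left(-31 + \left(-4 + 72\right)\right) - 1005 = \left(-31 + 68\right) - 1005 = 37 - 1005 = -968$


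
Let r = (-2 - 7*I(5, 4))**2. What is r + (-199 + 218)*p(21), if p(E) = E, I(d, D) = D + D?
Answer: 3763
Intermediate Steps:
I(d, D) = 2*D
r = 3364 (r = (-2 - 14*4)**2 = (-2 - 7*8)**2 = (-2 - 56)**2 = (-58)**2 = 3364)
r + (-199 + 218)*p(21) = 3364 + (-199 + 218)*21 = 3364 + 19*21 = 3364 + 399 = 3763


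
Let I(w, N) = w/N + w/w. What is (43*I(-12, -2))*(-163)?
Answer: -49063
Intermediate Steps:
I(w, N) = 1 + w/N (I(w, N) = w/N + 1 = 1 + w/N)
(43*I(-12, -2))*(-163) = (43*((-2 - 12)/(-2)))*(-163) = (43*(-½*(-14)))*(-163) = (43*7)*(-163) = 301*(-163) = -49063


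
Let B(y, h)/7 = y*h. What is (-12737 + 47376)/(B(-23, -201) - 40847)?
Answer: -34639/8486 ≈ -4.0819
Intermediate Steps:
B(y, h) = 7*h*y (B(y, h) = 7*(y*h) = 7*(h*y) = 7*h*y)
(-12737 + 47376)/(B(-23, -201) - 40847) = (-12737 + 47376)/(7*(-201)*(-23) - 40847) = 34639/(32361 - 40847) = 34639/(-8486) = 34639*(-1/8486) = -34639/8486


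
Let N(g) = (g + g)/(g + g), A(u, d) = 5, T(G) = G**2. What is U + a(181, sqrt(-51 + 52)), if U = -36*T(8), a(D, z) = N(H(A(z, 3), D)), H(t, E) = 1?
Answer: -2303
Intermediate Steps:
N(g) = 1 (N(g) = (2*g)/((2*g)) = (2*g)*(1/(2*g)) = 1)
a(D, z) = 1
U = -2304 (U = -36*8**2 = -36*64 = -2304)
U + a(181, sqrt(-51 + 52)) = -2304 + 1 = -2303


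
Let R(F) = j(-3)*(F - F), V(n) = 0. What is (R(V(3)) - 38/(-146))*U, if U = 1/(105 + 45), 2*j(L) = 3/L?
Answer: 19/10950 ≈ 0.0017352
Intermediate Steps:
j(L) = 3/(2*L) (j(L) = (3/L)/2 = 3/(2*L))
U = 1/150 ≈ 0.0066667
R(F) = 0 (R(F) = ((3/2)/(-3))*(F - F) = ((3/2)*(-⅓))*0 = -½*0 = 0)
(R(V(3)) - 38/(-146))*U = (0 - 38/(-146))*(1/150) = (0 - 38*(-1/146))*(1/150) = (0 + 19/73)*(1/150) = (19/73)*(1/150) = 19/10950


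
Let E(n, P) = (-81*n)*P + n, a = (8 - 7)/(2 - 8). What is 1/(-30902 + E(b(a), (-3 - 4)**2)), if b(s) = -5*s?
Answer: -3/102626 ≈ -2.9232e-5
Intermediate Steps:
a = -1/6 (a = 1/(-6) = 1*(-1/6) = -1/6 ≈ -0.16667)
E(n, P) = n - 81*P*n (E(n, P) = -81*P*n + n = n - 81*P*n)
1/(-30902 + E(b(a), (-3 - 4)**2)) = 1/(-30902 + (-5*(-1/6))*(1 - 81*(-3 - 4)**2)) = 1/(-30902 + 5*(1 - 81*(-7)**2)/6) = 1/(-30902 + 5*(1 - 81*49)/6) = 1/(-30902 + 5*(1 - 3969)/6) = 1/(-30902 + (5/6)*(-3968)) = 1/(-30902 - 9920/3) = 1/(-102626/3) = -3/102626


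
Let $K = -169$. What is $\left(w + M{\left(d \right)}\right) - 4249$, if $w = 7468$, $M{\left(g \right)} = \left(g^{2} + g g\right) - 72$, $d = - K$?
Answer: $60269$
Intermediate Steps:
$d = 169$ ($d = \left(-1\right) \left(-169\right) = 169$)
$M{\left(g \right)} = -72 + 2 g^{2}$ ($M{\left(g \right)} = \left(g^{2} + g^{2}\right) - 72 = 2 g^{2} - 72 = -72 + 2 g^{2}$)
$\left(w + M{\left(d \right)}\right) - 4249 = \left(7468 - \left(72 - 2 \cdot 169^{2}\right)\right) - 4249 = \left(7468 + \left(-72 + 2 \cdot 28561\right)\right) - 4249 = \left(7468 + \left(-72 + 57122\right)\right) - 4249 = \left(7468 + 57050\right) - 4249 = 64518 - 4249 = 60269$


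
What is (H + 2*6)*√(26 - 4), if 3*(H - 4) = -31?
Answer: 17*√22/3 ≈ 26.579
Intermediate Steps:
H = -19/3 (H = 4 + (⅓)*(-31) = 4 - 31/3 = -19/3 ≈ -6.3333)
(H + 2*6)*√(26 - 4) = (-19/3 + 2*6)*√(26 - 4) = (-19/3 + 12)*√22 = 17*√22/3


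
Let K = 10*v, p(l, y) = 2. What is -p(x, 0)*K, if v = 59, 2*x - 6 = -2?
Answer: -1180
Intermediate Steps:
x = 2 (x = 3 + (1/2)*(-2) = 3 - 1 = 2)
K = 590 (K = 10*59 = 590)
-p(x, 0)*K = -2*590 = -1*1180 = -1180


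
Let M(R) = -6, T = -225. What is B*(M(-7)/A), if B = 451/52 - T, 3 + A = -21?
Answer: 12151/208 ≈ 58.418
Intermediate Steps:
A = -24 (A = -3 - 21 = -24)
B = 12151/52 (B = 451/52 - 1*(-225) = 451*(1/52) + 225 = 451/52 + 225 = 12151/52 ≈ 233.67)
B*(M(-7)/A) = 12151*(-6/(-24))/52 = 12151*(-6*(-1/24))/52 = (12151/52)*(¼) = 12151/208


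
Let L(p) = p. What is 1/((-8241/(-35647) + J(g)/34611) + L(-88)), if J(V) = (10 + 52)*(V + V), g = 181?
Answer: -1233778317/107487201377 ≈ -0.011478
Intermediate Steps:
J(V) = 124*V (J(V) = 62*(2*V) = 124*V)
1/((-8241/(-35647) + J(g)/34611) + L(-88)) = 1/((-8241/(-35647) + (124*181)/34611) - 88) = 1/((-8241*(-1/35647) + 22444*(1/34611)) - 88) = 1/((8241/35647 + 22444/34611) - 88) = 1/(1085290519/1233778317 - 88) = 1/(-107487201377/1233778317) = -1233778317/107487201377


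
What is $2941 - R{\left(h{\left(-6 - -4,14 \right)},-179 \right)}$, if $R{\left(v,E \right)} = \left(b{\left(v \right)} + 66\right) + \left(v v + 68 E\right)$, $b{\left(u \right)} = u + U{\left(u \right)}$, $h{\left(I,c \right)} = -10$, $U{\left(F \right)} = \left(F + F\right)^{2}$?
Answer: $14557$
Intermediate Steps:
$U{\left(F \right)} = 4 F^{2}$ ($U{\left(F \right)} = \left(2 F\right)^{2} = 4 F^{2}$)
$b{\left(u \right)} = u + 4 u^{2}$
$R{\left(v,E \right)} = 66 + v^{2} + 68 E + v \left(1 + 4 v\right)$ ($R{\left(v,E \right)} = \left(v \left(1 + 4 v\right) + 66\right) + \left(v v + 68 E\right) = \left(66 + v \left(1 + 4 v\right)\right) + \left(v^{2} + 68 E\right) = 66 + v^{2} + 68 E + v \left(1 + 4 v\right)$)
$2941 - R{\left(h{\left(-6 - -4,14 \right)},-179 \right)} = 2941 - \left(66 - 10 + 5 \left(-10\right)^{2} + 68 \left(-179\right)\right) = 2941 - \left(66 - 10 + 5 \cdot 100 - 12172\right) = 2941 - \left(66 - 10 + 500 - 12172\right) = 2941 - -11616 = 2941 + 11616 = 14557$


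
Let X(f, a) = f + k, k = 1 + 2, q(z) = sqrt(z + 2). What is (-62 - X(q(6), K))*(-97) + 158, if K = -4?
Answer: 6463 + 194*sqrt(2) ≈ 6737.4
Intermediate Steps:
q(z) = sqrt(2 + z)
k = 3
X(f, a) = 3 + f (X(f, a) = f + 3 = 3 + f)
(-62 - X(q(6), K))*(-97) + 158 = (-62 - (3 + sqrt(2 + 6)))*(-97) + 158 = (-62 - (3 + sqrt(8)))*(-97) + 158 = (-62 - (3 + 2*sqrt(2)))*(-97) + 158 = (-62 + (-3 - 2*sqrt(2)))*(-97) + 158 = (-65 - 2*sqrt(2))*(-97) + 158 = (6305 + 194*sqrt(2)) + 158 = 6463 + 194*sqrt(2)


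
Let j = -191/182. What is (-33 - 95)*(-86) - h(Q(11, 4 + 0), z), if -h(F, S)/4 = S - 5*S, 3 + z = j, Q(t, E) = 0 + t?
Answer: 1007624/91 ≈ 11073.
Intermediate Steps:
Q(t, E) = t
j = -191/182 (j = -191*1/182 = -191/182 ≈ -1.0494)
z = -737/182 (z = -3 - 191/182 = -737/182 ≈ -4.0495)
h(F, S) = 16*S (h(F, S) = -4*(S - 5*S) = -(-16)*S = 16*S)
(-33 - 95)*(-86) - h(Q(11, 4 + 0), z) = (-33 - 95)*(-86) - 16*(-737)/182 = -128*(-86) - 1*(-5896/91) = 11008 + 5896/91 = 1007624/91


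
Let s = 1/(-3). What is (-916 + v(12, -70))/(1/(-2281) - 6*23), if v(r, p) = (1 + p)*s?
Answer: 2036933/314779 ≈ 6.4710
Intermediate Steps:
s = -⅓ ≈ -0.33333
v(r, p) = -⅓ - p/3 (v(r, p) = (1 + p)*(-⅓) = -⅓ - p/3)
(-916 + v(12, -70))/(1/(-2281) - 6*23) = (-916 + (-⅓ - ⅓*(-70)))/(1/(-2281) - 6*23) = (-916 + (-⅓ + 70/3))/(-1/2281 - 138) = (-916 + 23)/(-314779/2281) = -893*(-2281/314779) = 2036933/314779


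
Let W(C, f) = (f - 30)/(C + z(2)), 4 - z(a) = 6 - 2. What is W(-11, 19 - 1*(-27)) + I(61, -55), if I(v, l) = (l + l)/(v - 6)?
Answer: -38/11 ≈ -3.4545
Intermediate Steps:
z(a) = 0 (z(a) = 4 - (6 - 2) = 4 - 1*4 = 4 - 4 = 0)
I(v, l) = 2*l/(-6 + v) (I(v, l) = (2*l)/(-6 + v) = 2*l/(-6 + v))
W(C, f) = (-30 + f)/C (W(C, f) = (f - 30)/(C + 0) = (-30 + f)/C)
W(-11, 19 - 1*(-27)) + I(61, -55) = (-30 + (19 - 1*(-27)))/(-11) + 2*(-55)/(-6 + 61) = -(-30 + (19 + 27))/11 + 2*(-55)/55 = -(-30 + 46)/11 + 2*(-55)*(1/55) = -1/11*16 - 2 = -16/11 - 2 = -38/11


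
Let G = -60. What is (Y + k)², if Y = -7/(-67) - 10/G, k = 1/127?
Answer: 202920025/2606510916 ≈ 0.077851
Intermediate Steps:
k = 1/127 ≈ 0.0078740
Y = 109/402 (Y = -7/(-67) - 10/(-60) = -7*(-1/67) - 10*(-1/60) = 7/67 + ⅙ = 109/402 ≈ 0.27114)
(Y + k)² = (109/402 + 1/127)² = (14245/51054)² = 202920025/2606510916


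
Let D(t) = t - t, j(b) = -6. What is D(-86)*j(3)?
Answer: 0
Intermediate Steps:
D(t) = 0
D(-86)*j(3) = 0*(-6) = 0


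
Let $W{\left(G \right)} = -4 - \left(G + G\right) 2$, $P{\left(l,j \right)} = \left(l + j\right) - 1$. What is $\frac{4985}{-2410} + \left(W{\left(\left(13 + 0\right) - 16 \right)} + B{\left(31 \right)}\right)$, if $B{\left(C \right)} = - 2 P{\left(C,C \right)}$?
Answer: $- \frac{55945}{482} \approx -116.07$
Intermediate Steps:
$P{\left(l,j \right)} = -1 + j + l$ ($P{\left(l,j \right)} = \left(j + l\right) - 1 = -1 + j + l$)
$B{\left(C \right)} = 2 - 4 C$ ($B{\left(C \right)} = - 2 \left(-1 + C + C\right) = - 2 \left(-1 + 2 C\right) = 2 - 4 C$)
$W{\left(G \right)} = -4 - 4 G$ ($W{\left(G \right)} = -4 - 2 G 2 = -4 - 4 G$)
$\frac{4985}{-2410} + \left(W{\left(\left(13 + 0\right) - 16 \right)} + B{\left(31 \right)}\right) = \frac{4985}{-2410} + \left(\left(-4 - 4 \left(\left(13 + 0\right) - 16\right)\right) + \left(2 - 124\right)\right) = 4985 \left(- \frac{1}{2410}\right) - \left(126 + 4 \left(13 - 16\right)\right) = - \frac{997}{482} - 114 = - \frac{55945}{482}$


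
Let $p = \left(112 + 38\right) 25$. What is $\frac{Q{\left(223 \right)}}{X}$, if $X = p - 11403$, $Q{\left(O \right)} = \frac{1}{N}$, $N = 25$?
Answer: $- \frac{1}{191325} \approx -5.2267 \cdot 10^{-6}$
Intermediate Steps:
$p = 3750$ ($p = 150 \cdot 25 = 3750$)
$Q{\left(O \right)} = \frac{1}{25}$
$X = -7653$ ($X = 3750 - 11403 = -7653$)
$\frac{Q{\left(223 \right)}}{X} = \frac{1}{25 \left(-7653\right)} = \frac{1}{25} \left(- \frac{1}{7653}\right) = - \frac{1}{191325}$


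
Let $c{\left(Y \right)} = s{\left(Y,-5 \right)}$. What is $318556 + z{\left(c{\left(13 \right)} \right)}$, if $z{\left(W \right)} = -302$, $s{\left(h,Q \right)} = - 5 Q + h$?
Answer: $318254$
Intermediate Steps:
$s{\left(h,Q \right)} = h - 5 Q$
$c{\left(Y \right)} = 25 + Y$ ($c{\left(Y \right)} = Y - -25 = Y + 25 = 25 + Y$)
$318556 + z{\left(c{\left(13 \right)} \right)} = 318556 - 302 = 318254$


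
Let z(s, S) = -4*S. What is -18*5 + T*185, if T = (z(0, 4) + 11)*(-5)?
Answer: 4535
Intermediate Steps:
T = 25 (T = (-4*4 + 11)*(-5) = (-16 + 11)*(-5) = -5*(-5) = 25)
-18*5 + T*185 = -18*5 + 25*185 = -90 + 4625 = 4535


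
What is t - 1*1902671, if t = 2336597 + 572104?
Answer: 1006030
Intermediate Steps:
t = 2908701
t - 1*1902671 = 2908701 - 1*1902671 = 2908701 - 1902671 = 1006030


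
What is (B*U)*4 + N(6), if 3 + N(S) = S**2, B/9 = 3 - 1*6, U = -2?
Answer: 249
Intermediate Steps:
B = -27 (B = 9*(3 - 1*6) = 9*(3 - 6) = 9*(-3) = -27)
N(S) = -3 + S**2
(B*U)*4 + N(6) = -27*(-2)*4 + (-3 + 6**2) = 54*4 + (-3 + 36) = 216 + 33 = 249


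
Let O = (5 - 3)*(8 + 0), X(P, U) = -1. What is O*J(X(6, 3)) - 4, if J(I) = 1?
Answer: 12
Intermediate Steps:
O = 16 (O = 2*8 = 16)
O*J(X(6, 3)) - 4 = 16*1 - 4 = 16 - 4 = 12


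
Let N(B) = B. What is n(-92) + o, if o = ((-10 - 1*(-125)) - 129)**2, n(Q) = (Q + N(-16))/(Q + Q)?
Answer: 9043/46 ≈ 196.59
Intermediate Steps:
n(Q) = (-16 + Q)/(2*Q) (n(Q) = (Q - 16)/(Q + Q) = (-16 + Q)/((2*Q)) = (-16 + Q)*(1/(2*Q)) = (-16 + Q)/(2*Q))
o = 196 (o = ((-10 + 125) - 129)**2 = (115 - 129)**2 = (-14)**2 = 196)
n(-92) + o = (1/2)*(-16 - 92)/(-92) + 196 = (1/2)*(-1/92)*(-108) + 196 = 27/46 + 196 = 9043/46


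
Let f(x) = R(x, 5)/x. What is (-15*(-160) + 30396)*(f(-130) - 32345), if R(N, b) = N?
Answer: -1060753824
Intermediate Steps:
f(x) = 1 (f(x) = x/x = 1)
(-15*(-160) + 30396)*(f(-130) - 32345) = (-15*(-160) + 30396)*(1 - 32345) = (2400 + 30396)*(-32344) = 32796*(-32344) = -1060753824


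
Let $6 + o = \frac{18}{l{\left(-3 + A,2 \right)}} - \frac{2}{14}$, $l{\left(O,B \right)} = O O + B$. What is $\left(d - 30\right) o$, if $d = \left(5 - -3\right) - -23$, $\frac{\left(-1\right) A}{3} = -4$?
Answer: $- \frac{3443}{581} \approx -5.926$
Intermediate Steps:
$A = 12$ ($A = \left(-3\right) \left(-4\right) = 12$)
$l{\left(O,B \right)} = B + O^{2}$ ($l{\left(O,B \right)} = O^{2} + B = B + O^{2}$)
$d = 31$ ($d = \left(5 + 3\right) + 23 = 8 + 23 = 31$)
$o = - \frac{3443}{581}$ ($o = -6 + \left(\frac{18}{2 + \left(-3 + 12\right)^{2}} - \frac{2}{14}\right) = -6 + \left(\frac{18}{2 + 9^{2}} - \frac{1}{7}\right) = -6 - \left(\frac{1}{7} - \frac{18}{2 + 81}\right) = -6 - \left(\frac{1}{7} - \frac{18}{83}\right) = -6 + \left(18 \cdot \frac{1}{83} - \frac{1}{7}\right) = -6 + \left(\frac{18}{83} - \frac{1}{7}\right) = -6 + \frac{43}{581} = - \frac{3443}{581} \approx -5.926$)
$\left(d - 30\right) o = \left(31 - 30\right) \left(- \frac{3443}{581}\right) = 1 \left(- \frac{3443}{581}\right) = - \frac{3443}{581}$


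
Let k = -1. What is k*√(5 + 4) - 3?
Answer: -6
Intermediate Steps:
k*√(5 + 4) - 3 = -√(5 + 4) - 3 = -√9 - 3 = -1*3 - 3 = -3 - 3 = -6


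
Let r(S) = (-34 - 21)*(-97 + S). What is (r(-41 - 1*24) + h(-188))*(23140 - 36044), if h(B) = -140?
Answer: -113168080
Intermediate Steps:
r(S) = 5335 - 55*S (r(S) = -55*(-97 + S) = 5335 - 55*S)
(r(-41 - 1*24) + h(-188))*(23140 - 36044) = ((5335 - 55*(-41 - 1*24)) - 140)*(23140 - 36044) = ((5335 - 55*(-41 - 24)) - 140)*(-12904) = ((5335 - 55*(-65)) - 140)*(-12904) = ((5335 + 3575) - 140)*(-12904) = (8910 - 140)*(-12904) = 8770*(-12904) = -113168080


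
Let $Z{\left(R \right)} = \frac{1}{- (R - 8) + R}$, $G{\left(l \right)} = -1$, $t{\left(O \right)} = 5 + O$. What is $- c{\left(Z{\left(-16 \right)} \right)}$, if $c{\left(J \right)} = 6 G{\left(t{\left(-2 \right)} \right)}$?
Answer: $6$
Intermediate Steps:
$Z{\left(R \right)} = \frac{1}{8}$ ($Z{\left(R \right)} = \frac{1}{- (-8 + R) + R} = \frac{1}{\left(8 - R\right) + R} = \frac{1}{8}$)
$c{\left(J \right)} = -6$ ($c{\left(J \right)} = 6 \left(-1\right) = -6$)
$- c{\left(Z{\left(-16 \right)} \right)} = \left(-1\right) \left(-6\right) = 6$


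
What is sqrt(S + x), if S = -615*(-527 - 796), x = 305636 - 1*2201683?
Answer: I*sqrt(1082402) ≈ 1040.4*I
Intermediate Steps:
x = -1896047 (x = 305636 - 2201683 = -1896047)
S = 813645 (S = -615*(-1323) = 813645)
sqrt(S + x) = sqrt(813645 - 1896047) = sqrt(-1082402) = I*sqrt(1082402)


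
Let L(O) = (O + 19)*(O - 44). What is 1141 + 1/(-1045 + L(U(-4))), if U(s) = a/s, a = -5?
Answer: 34881495/30571 ≈ 1141.0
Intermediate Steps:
U(s) = -5/s
L(O) = (-44 + O)*(19 + O) (L(O) = (19 + O)*(-44 + O) = (-44 + O)*(19 + O))
1141 + 1/(-1045 + L(U(-4))) = 1141 + 1/(-1045 + (-836 + (-5/(-4))**2 - (-125)/(-4))) = 1141 + 1/(-1045 + (-836 + (-5*(-1/4))**2 - (-125)*(-1)/4)) = 1141 + 1/(-1045 + (-836 + (5/4)**2 - 25*5/4)) = 1141 + 1/(-1045 + (-836 + 25/16 - 125/4)) = 1141 + 1/(-1045 - 13851/16) = 1141 + 1/(-30571/16) = 1141 - 16/30571 = 34881495/30571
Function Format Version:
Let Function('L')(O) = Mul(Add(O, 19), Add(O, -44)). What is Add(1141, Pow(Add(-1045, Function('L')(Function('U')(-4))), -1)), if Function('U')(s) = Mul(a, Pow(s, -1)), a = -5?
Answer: Rational(34881495, 30571) ≈ 1141.0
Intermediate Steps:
Function('U')(s) = Mul(-5, Pow(s, -1))
Function('L')(O) = Mul(Add(-44, O), Add(19, O)) (Function('L')(O) = Mul(Add(19, O), Add(-44, O)) = Mul(Add(-44, O), Add(19, O)))
Add(1141, Pow(Add(-1045, Function('L')(Function('U')(-4))), -1)) = Add(1141, Pow(Add(-1045, Add(-836, Pow(Mul(-5, Pow(-4, -1)), 2), Mul(-25, Mul(-5, Pow(-4, -1))))), -1)) = Add(1141, Pow(Add(-1045, Add(-836, Pow(Mul(-5, Rational(-1, 4)), 2), Mul(-25, Mul(-5, Rational(-1, 4))))), -1)) = Add(1141, Pow(Add(-1045, Add(-836, Pow(Rational(5, 4), 2), Mul(-25, Rational(5, 4)))), -1)) = Add(1141, Pow(Add(-1045, Add(-836, Rational(25, 16), Rational(-125, 4))), -1)) = Add(1141, Pow(Add(-1045, Rational(-13851, 16)), -1)) = Add(1141, Pow(Rational(-30571, 16), -1)) = Add(1141, Rational(-16, 30571)) = Rational(34881495, 30571)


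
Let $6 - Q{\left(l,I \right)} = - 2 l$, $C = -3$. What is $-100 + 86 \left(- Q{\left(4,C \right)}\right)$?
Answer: $-1304$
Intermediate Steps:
$Q{\left(l,I \right)} = 6 + 2 l$ ($Q{\left(l,I \right)} = 6 - - 2 l = 6 + 2 l$)
$-100 + 86 \left(- Q{\left(4,C \right)}\right) = -100 + 86 \left(- (6 + 2 \cdot 4)\right) = -100 + 86 \left(- (6 + 8)\right) = -100 + 86 \left(\left(-1\right) 14\right) = -100 + 86 \left(-14\right) = -100 - 1204 = -1304$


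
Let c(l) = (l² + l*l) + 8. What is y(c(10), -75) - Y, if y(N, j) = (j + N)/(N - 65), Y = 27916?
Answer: -3991855/143 ≈ -27915.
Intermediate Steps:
c(l) = 8 + 2*l² (c(l) = (l² + l²) + 8 = 2*l² + 8 = 8 + 2*l²)
y(N, j) = (N + j)/(-65 + N)
y(c(10), -75) - Y = ((8 + 2*10²) - 75)/(-65 + (8 + 2*10²)) - 1*27916 = ((8 + 2*100) - 75)/(-65 + (8 + 2*100)) - 27916 = ((8 + 200) - 75)/(-65 + (8 + 200)) - 27916 = (208 - 75)/(-65 + 208) - 27916 = 133/143 - 27916 = -3991855/143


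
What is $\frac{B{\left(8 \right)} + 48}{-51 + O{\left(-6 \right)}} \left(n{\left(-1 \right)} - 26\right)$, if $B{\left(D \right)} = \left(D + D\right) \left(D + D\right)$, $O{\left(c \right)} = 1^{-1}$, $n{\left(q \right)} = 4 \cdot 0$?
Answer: $\frac{3952}{25} \approx 158.08$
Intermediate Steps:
$n{\left(q \right)} = 0$
$O{\left(c \right)} = 1$
$B{\left(D \right)} = 4 D^{2}$ ($B{\left(D \right)} = 2 D 2 D = 4 D^{2}$)
$\frac{B{\left(8 \right)} + 48}{-51 + O{\left(-6 \right)}} \left(n{\left(-1 \right)} - 26\right) = \frac{4 \cdot 8^{2} + 48}{-51 + 1} \left(0 - 26\right) = \frac{4 \cdot 64 + 48}{-50} \left(-26\right) = \left(256 + 48\right) \left(- \frac{1}{50}\right) \left(-26\right) = 304 \left(- \frac{1}{50}\right) \left(-26\right) = \left(- \frac{152}{25}\right) \left(-26\right) = \frac{3952}{25}$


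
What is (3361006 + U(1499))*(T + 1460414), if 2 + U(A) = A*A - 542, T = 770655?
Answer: 12510636867947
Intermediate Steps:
U(A) = -544 + A² (U(A) = -2 + (A*A - 542) = -2 + (A² - 542) = -2 + (-542 + A²) = -544 + A²)
(3361006 + U(1499))*(T + 1460414) = (3361006 + (-544 + 1499²))*(770655 + 1460414) = (3361006 + (-544 + 2247001))*2231069 = (3361006 + 2246457)*2231069 = 5607463*2231069 = 12510636867947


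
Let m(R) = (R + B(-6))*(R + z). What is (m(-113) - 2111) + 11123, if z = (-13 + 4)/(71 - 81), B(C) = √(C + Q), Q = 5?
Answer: 216793/10 - 1121*I/10 ≈ 21679.0 - 112.1*I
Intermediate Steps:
B(C) = √(5 + C) (B(C) = √(C + 5) = √(5 + C))
z = 9/10 (z = -9/(-10) = -9*(-⅒) = 9/10 ≈ 0.90000)
m(R) = (9/10 + R)*(I + R) (m(R) = (R + √(5 - 6))*(R + 9/10) = (R + √(-1))*(9/10 + R) = (R + I)*(9/10 + R) = (I + R)*(9/10 + R) = (9/10 + R)*(I + R))
(m(-113) - 2111) + 11123 = (((-113)² + 9*I/10 + (⅒)*(-113)*(9 + 10*I)) - 2111) + 11123 = ((12769 + 9*I/10 + (-1017/10 - 113*I)) - 2111) + 11123 = ((126673/10 - 1121*I/10) - 2111) + 11123 = (105563/10 - 1121*I/10) + 11123 = 216793/10 - 1121*I/10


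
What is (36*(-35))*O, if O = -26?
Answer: 32760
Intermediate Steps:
(36*(-35))*O = (36*(-35))*(-26) = -1260*(-26) = 32760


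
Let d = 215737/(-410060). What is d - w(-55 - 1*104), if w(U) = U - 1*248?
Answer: 166678683/410060 ≈ 406.47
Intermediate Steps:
w(U) = -248 + U (w(U) = U - 248 = -248 + U)
d = -215737/410060 (d = 215737*(-1/410060) = -215737/410060 ≈ -0.52611)
d - w(-55 - 1*104) = -215737/410060 - (-248 + (-55 - 1*104)) = -215737/410060 - (-248 + (-55 - 104)) = -215737/410060 - (-248 - 159) = -215737/410060 - 1*(-407) = -215737/410060 + 407 = 166678683/410060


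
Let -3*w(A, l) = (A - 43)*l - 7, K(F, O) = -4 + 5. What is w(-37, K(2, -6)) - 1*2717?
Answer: -2688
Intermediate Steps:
K(F, O) = 1
w(A, l) = 7/3 - l*(-43 + A)/3 (w(A, l) = -((A - 43)*l - 7)/3 = -((-43 + A)*l - 7)/3 = -(l*(-43 + A) - 7)/3 = -(-7 + l*(-43 + A))/3 = 7/3 - l*(-43 + A)/3)
w(-37, K(2, -6)) - 1*2717 = (7/3 + (43/3)*1 - ⅓*(-37)*1) - 1*2717 = (7/3 + 43/3 + 37/3) - 2717 = 29 - 2717 = -2688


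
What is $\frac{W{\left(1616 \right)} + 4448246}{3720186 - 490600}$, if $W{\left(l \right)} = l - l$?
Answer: $\frac{2224123}{1614793} \approx 1.3773$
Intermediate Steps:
$W{\left(l \right)} = 0$
$\frac{W{\left(1616 \right)} + 4448246}{3720186 - 490600} = \frac{0 + 4448246}{3720186 - 490600} = \frac{4448246}{3229586} = 4448246 \cdot \frac{1}{3229586} = \frac{2224123}{1614793}$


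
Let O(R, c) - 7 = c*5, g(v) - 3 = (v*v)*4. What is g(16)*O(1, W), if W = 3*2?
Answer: 37999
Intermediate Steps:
g(v) = 3 + 4*v² (g(v) = 3 + (v*v)*4 = 3 + v²*4 = 3 + 4*v²)
W = 6
O(R, c) = 7 + 5*c (O(R, c) = 7 + c*5 = 7 + 5*c)
g(16)*O(1, W) = (3 + 4*16²)*(7 + 5*6) = (3 + 4*256)*(7 + 30) = (3 + 1024)*37 = 1027*37 = 37999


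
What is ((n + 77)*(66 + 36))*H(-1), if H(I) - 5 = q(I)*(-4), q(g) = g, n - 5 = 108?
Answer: 174420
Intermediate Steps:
n = 113 (n = 5 + 108 = 113)
H(I) = 5 - 4*I (H(I) = 5 + I*(-4) = 5 - 4*I)
((n + 77)*(66 + 36))*H(-1) = ((113 + 77)*(66 + 36))*(5 - 4*(-1)) = (190*102)*(5 + 4) = 19380*9 = 174420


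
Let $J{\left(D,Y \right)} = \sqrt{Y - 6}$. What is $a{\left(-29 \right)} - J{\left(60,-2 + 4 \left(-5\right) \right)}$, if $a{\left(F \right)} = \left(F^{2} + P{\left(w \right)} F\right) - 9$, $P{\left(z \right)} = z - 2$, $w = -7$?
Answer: $1093 - 2 i \sqrt{7} \approx 1093.0 - 5.2915 i$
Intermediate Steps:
$P{\left(z \right)} = -2 + z$ ($P{\left(z \right)} = z - 2 = -2 + z$)
$a{\left(F \right)} = -9 + F^{2} - 9 F$ ($a{\left(F \right)} = \left(F^{2} + \left(-2 - 7\right) F\right) - 9 = \left(F^{2} - 9 F\right) - 9 = -9 + F^{2} - 9 F$)
$J{\left(D,Y \right)} = \sqrt{-6 + Y}$
$a{\left(-29 \right)} - J{\left(60,-2 + 4 \left(-5\right) \right)} = \left(-9 + \left(-29\right)^{2} - -261\right) - \sqrt{-6 + \left(-2 + 4 \left(-5\right)\right)} = \left(-9 + 841 + 261\right) - \sqrt{-6 - 22} = 1093 - \sqrt{-6 - 22} = 1093 - \sqrt{-28} = 1093 - 2 i \sqrt{7}$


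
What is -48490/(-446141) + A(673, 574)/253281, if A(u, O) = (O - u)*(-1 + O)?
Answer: -4342214939/37666346207 ≈ -0.11528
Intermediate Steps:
A(u, O) = (-1 + O)*(O - u)
-48490/(-446141) + A(673, 574)/253281 = -48490/(-446141) + (673 + 574**2 - 1*574 - 1*574*673)/253281 = -48490*(-1/446141) + (673 + 329476 - 574 - 386302)*(1/253281) = 48490/446141 - 56727*1/253281 = 48490/446141 - 18909/84427 = -4342214939/37666346207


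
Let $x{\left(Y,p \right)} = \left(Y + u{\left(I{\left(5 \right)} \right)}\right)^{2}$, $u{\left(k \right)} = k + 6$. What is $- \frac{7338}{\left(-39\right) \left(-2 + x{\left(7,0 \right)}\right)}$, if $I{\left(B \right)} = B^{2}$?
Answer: $\frac{1223}{9373} \approx 0.13048$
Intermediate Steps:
$u{\left(k \right)} = 6 + k$
$x{\left(Y,p \right)} = \left(31 + Y\right)^{2}$ ($x{\left(Y,p \right)} = \left(Y + \left(6 + 5^{2}\right)\right)^{2} = \left(Y + \left(6 + 25\right)\right)^{2} = \left(Y + 31\right)^{2} = \left(31 + Y\right)^{2}$)
$- \frac{7338}{\left(-39\right) \left(-2 + x{\left(7,0 \right)}\right)} = - \frac{7338}{\left(-39\right) \left(-2 + \left(31 + 7\right)^{2}\right)} = - \frac{7338}{\left(-39\right) \left(-2 + 38^{2}\right)} = - \frac{7338}{\left(-39\right) \left(-2 + 1444\right)} = - \frac{7338}{\left(-39\right) 1442} = - \frac{7338}{-56238} = \left(-7338\right) \left(- \frac{1}{56238}\right) = \frac{1223}{9373}$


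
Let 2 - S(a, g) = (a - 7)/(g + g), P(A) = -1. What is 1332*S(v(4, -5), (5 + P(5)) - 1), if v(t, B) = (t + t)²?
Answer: -9990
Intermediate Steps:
v(t, B) = 4*t² (v(t, B) = (2*t)² = 4*t²)
S(a, g) = 2 - (-7 + a)/(2*g) (S(a, g) = 2 - (a - 7)/(g + g) = 2 - (-7 + a)/(2*g))
1332*S(v(4, -5), (5 + P(5)) - 1) = 1332*((7 - 4*4² + 4*((5 - 1) - 1))/(2*((5 - 1) - 1))) = 1332*((7 - 4*16 + 4*(4 - 1))/(2*(4 - 1))) = 1332*((½)*(7 - 1*64 + 4*3)/3) = 1332*((½)*(⅓)*(7 - 64 + 12)) = 1332*((½)*(⅓)*(-45)) = 1332*(-15/2) = -9990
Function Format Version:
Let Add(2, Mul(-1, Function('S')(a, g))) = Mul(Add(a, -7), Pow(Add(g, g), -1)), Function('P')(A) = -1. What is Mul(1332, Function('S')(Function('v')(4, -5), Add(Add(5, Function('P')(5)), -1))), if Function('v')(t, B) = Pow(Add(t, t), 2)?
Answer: -9990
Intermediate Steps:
Function('v')(t, B) = Mul(4, Pow(t, 2)) (Function('v')(t, B) = Pow(Mul(2, t), 2) = Mul(4, Pow(t, 2)))
Function('S')(a, g) = Add(2, Mul(Rational(-1, 2), Pow(g, -1), Add(-7, a))) (Function('S')(a, g) = Add(2, Mul(-1, Mul(Add(a, -7), Pow(Add(g, g), -1)))) = Add(2, Mul(-1, Mul(Add(-7, a), Pow(Mul(2, g), -1)))) = Add(2, Mul(-1, Mul(Add(-7, a), Mul(Rational(1, 2), Pow(g, -1))))) = Add(2, Mul(-1, Mul(Rational(1, 2), Pow(g, -1), Add(-7, a)))) = Add(2, Mul(Rational(-1, 2), Pow(g, -1), Add(-7, a))))
Mul(1332, Function('S')(Function('v')(4, -5), Add(Add(5, Function('P')(5)), -1))) = Mul(1332, Mul(Rational(1, 2), Pow(Add(Add(5, -1), -1), -1), Add(7, Mul(-1, Mul(4, Pow(4, 2))), Mul(4, Add(Add(5, -1), -1))))) = Mul(1332, Mul(Rational(1, 2), Pow(Add(4, -1), -1), Add(7, Mul(-1, Mul(4, 16)), Mul(4, Add(4, -1))))) = Mul(1332, Mul(Rational(1, 2), Pow(3, -1), Add(7, Mul(-1, 64), Mul(4, 3)))) = Mul(1332, Mul(Rational(1, 2), Rational(1, 3), Add(7, -64, 12))) = Mul(1332, Mul(Rational(1, 2), Rational(1, 3), -45)) = Mul(1332, Rational(-15, 2)) = -9990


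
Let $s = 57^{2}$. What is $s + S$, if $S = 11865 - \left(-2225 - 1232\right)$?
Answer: $18571$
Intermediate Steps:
$S = 15322$ ($S = 11865 - \left(-2225 - 1232\right) = 11865 - -3457 = 11865 + 3457 = 15322$)
$s = 3249$
$s + S = 3249 + 15322 = 18571$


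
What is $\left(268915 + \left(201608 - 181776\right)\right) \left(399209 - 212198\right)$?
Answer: $53998865217$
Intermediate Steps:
$\left(268915 + \left(201608 - 181776\right)\right) \left(399209 - 212198\right) = \left(268915 + 19832\right) 187011 = 288747 \cdot 187011 = 53998865217$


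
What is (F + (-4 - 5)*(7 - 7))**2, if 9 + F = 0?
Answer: 81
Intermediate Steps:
F = -9 (F = -9 + 0 = -9)
(F + (-4 - 5)*(7 - 7))**2 = (-9 + (-4 - 5)*(7 - 7))**2 = (-9 - 9*0)**2 = (-9 + 0)**2 = (-9)**2 = 81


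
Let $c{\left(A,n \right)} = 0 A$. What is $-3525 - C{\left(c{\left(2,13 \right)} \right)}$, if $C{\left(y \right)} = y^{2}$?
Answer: $-3525$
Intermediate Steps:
$c{\left(A,n \right)} = 0$
$-3525 - C{\left(c{\left(2,13 \right)} \right)} = -3525 - 0^{2} = -3525 - 0 = -3525 + 0 = -3525$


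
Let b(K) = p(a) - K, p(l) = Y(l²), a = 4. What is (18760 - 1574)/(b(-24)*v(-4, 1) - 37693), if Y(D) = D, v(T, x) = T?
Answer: -17186/37853 ≈ -0.45402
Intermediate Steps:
p(l) = l²
b(K) = 16 - K (b(K) = 4² - K = 16 - K)
(18760 - 1574)/(b(-24)*v(-4, 1) - 37693) = (18760 - 1574)/((16 - 1*(-24))*(-4) - 37693) = 17186/((16 + 24)*(-4) - 37693) = 17186/(40*(-4) - 37693) = 17186/(-160 - 37693) = 17186/(-37853) = 17186*(-1/37853) = -17186/37853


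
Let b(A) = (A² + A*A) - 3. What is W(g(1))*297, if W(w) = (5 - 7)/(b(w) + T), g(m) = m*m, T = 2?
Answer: -594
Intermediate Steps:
b(A) = -3 + 2*A² (b(A) = (A² + A²) - 3 = 2*A² - 3 = -3 + 2*A²)
g(m) = m²
W(w) = -2/(-1 + 2*w²) (W(w) = (5 - 7)/((-3 + 2*w²) + 2) = -2/(-1 + 2*w²))
W(g(1))*297 = -2/(-1 + 2*(1²)²)*297 = -2/(-1 + 2*1²)*297 = -2/(-1 + 2*1)*297 = -2/(-1 + 2)*297 = -2/1*297 = -2*1*297 = -2*297 = -594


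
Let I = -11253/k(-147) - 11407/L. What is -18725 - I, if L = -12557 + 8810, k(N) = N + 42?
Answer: -2470144367/131145 ≈ -18835.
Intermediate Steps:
k(N) = 42 + N
L = -3747
I = 14454242/131145 (I = -11253/(42 - 147) - 11407/(-3747) = -11253/(-105) - 11407*(-1/3747) = -11253*(-1/105) + 11407/3747 = 3751/35 + 11407/3747 = 14454242/131145 ≈ 110.22)
-18725 - I = -18725 - 1*14454242/131145 = -18725 - 14454242/131145 = -2470144367/131145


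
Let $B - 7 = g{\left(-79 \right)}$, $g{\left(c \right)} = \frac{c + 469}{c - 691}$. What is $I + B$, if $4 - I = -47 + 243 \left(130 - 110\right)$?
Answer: $- \frac{369793}{77} \approx -4802.5$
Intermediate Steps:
$g{\left(c \right)} = \frac{469 + c}{-691 + c}$
$I = -4809$ ($I = 4 - \left(-47 + 243 \left(130 - 110\right)\right) = 4 - \left(-47 + 243 \cdot 20\right) = 4 - \left(-47 + 4860\right) = 4 - 4813 = -4809$)
$B = \frac{500}{77}$ ($B = 7 + \frac{469 - 79}{-691 - 79} = 7 + \frac{1}{-770} \cdot 390 = 7 - \frac{39}{77} = \frac{500}{77} \approx 6.4935$)
$I + B = -4809 + \frac{500}{77} = - \frac{369793}{77}$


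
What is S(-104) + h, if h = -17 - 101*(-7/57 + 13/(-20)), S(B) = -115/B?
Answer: 1842401/29640 ≈ 62.159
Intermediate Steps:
h = 69601/1140 (h = -17 - 101*(-7*1/57 + 13*(-1/20)) = -17 - 101*(-7/57 - 13/20) = -17 - 101*(-881/1140) = -17 + 88981/1140 = 69601/1140 ≈ 61.054)
S(-104) + h = -115/(-104) + 69601/1140 = -115*(-1/104) + 69601/1140 = 115/104 + 69601/1140 = 1842401/29640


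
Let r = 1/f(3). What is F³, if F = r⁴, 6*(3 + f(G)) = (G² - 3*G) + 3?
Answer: 4096/244140625 ≈ 1.6777e-5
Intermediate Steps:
f(G) = -5/2 - G/2 + G²/6 (f(G) = -3 + ((G² - 3*G) + 3)/6 = -3 + (3 + G² - 3*G)/6 = -3 + (½ - G/2 + G²/6) = -5/2 - G/2 + G²/6)
r = -⅖ (r = 1/(-5/2 - ½*3 + (⅙)*3²) = 1/(-5/2 - 3/2 + (⅙)*9) = 1/(-5/2 - 3/2 + 3/2) = 1/(-5/2) = -⅖ ≈ -0.40000)
F = 16/625 (F = (-⅖)⁴ = 16/625 ≈ 0.025600)
F³ = (16/625)³ = 4096/244140625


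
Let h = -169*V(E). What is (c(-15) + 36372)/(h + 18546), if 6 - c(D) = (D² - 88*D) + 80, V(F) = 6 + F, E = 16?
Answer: 34753/14828 ≈ 2.3437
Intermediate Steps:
c(D) = -74 - D² + 88*D (c(D) = 6 - ((D² - 88*D) + 80) = 6 - (80 + D² - 88*D) = 6 + (-80 - D² + 88*D) = -74 - D² + 88*D)
h = -3718 (h = -169*(6 + 16) = -169*22 = -3718)
(c(-15) + 36372)/(h + 18546) = ((-74 - 1*(-15)² + 88*(-15)) + 36372)/(-3718 + 18546) = ((-74 - 1*225 - 1320) + 36372)/14828 = ((-74 - 225 - 1320) + 36372)*(1/14828) = (-1619 + 36372)*(1/14828) = 34753*(1/14828) = 34753/14828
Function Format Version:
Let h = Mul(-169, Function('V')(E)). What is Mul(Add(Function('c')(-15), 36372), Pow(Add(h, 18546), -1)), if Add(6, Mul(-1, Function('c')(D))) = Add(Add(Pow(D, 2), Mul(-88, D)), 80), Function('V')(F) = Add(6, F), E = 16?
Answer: Rational(34753, 14828) ≈ 2.3437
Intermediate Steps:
Function('c')(D) = Add(-74, Mul(-1, Pow(D, 2)), Mul(88, D)) (Function('c')(D) = Add(6, Mul(-1, Add(Add(Pow(D, 2), Mul(-88, D)), 80))) = Add(6, Mul(-1, Add(80, Pow(D, 2), Mul(-88, D)))) = Add(6, Add(-80, Mul(-1, Pow(D, 2)), Mul(88, D))) = Add(-74, Mul(-1, Pow(D, 2)), Mul(88, D)))
h = -3718 (h = Mul(-169, Add(6, 16)) = Mul(-169, 22) = -3718)
Mul(Add(Function('c')(-15), 36372), Pow(Add(h, 18546), -1)) = Mul(Add(Add(-74, Mul(-1, Pow(-15, 2)), Mul(88, -15)), 36372), Pow(Add(-3718, 18546), -1)) = Mul(Add(Add(-74, Mul(-1, 225), -1320), 36372), Pow(14828, -1)) = Mul(Add(Add(-74, -225, -1320), 36372), Rational(1, 14828)) = Mul(Add(-1619, 36372), Rational(1, 14828)) = Mul(34753, Rational(1, 14828)) = Rational(34753, 14828)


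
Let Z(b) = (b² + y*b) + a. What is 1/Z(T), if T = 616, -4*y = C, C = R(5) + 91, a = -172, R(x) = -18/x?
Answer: 5/1829122 ≈ 2.7336e-6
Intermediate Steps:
C = 437/5 (C = -18/5 + 91 = 437/5 ≈ 87.400)
y = -437/20 (y = -¼*437/5 = -437/20 ≈ -21.850)
Z(b) = -172 + b² - 437*b/20 (Z(b) = (b² - 437*b/20) - 172 = -172 + b² - 437*b/20)
1/Z(T) = 1/(-172 + 616² - 437/20*616) = 1/(-172 + 379456 - 67298/5) = 1/(1829122/5) = 5/1829122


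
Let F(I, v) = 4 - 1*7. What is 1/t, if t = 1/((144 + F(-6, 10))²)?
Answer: 19881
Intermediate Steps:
F(I, v) = -3 (F(I, v) = 4 - 7 = -3)
t = 1/19881 (t = 1/((144 - 3)²) = 1/(141²) = 1/19881 ≈ 5.0299e-5)
1/t = 1/(1/19881) = 19881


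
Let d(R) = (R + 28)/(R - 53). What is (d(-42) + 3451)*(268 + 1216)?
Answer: 486542756/95 ≈ 5.1215e+6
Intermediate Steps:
d(R) = (28 + R)/(-53 + R)
(d(-42) + 3451)*(268 + 1216) = ((28 - 42)/(-53 - 42) + 3451)*(268 + 1216) = (-14/(-95) + 3451)*1484 = (-1/95*(-14) + 3451)*1484 = (14/95 + 3451)*1484 = (327859/95)*1484 = 486542756/95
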